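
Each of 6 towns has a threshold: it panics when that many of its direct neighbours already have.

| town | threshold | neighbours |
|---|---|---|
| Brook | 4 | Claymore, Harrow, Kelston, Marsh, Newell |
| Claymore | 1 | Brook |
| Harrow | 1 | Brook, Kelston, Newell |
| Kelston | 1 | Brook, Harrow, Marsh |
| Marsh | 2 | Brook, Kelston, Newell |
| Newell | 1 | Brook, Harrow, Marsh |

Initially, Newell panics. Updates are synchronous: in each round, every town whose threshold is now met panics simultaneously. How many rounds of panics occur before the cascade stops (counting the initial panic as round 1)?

Round 1 — Newell panics (initial).
Round 2 — checking thresholds:
  Brook: 1 of 5 neighbours < 4, holds.
  Harrow: 1 of 3 neighbours ≥ 1, panics.
  Marsh: 1 of 3 neighbours < 2, holds.
Round 3 — checking thresholds:
  Brook: 2 of 5 neighbours < 4, holds.
  Kelston: 1 of 3 neighbours ≥ 1, panics.
  Marsh: 1 of 3 neighbours < 2, holds.
Round 4 — checking thresholds:
  Brook: 3 of 5 neighbours < 4, holds.
  Marsh: 2 of 3 neighbours ≥ 2, panics.
Round 5 — checking thresholds:
  Brook: 4 of 5 neighbours ≥ 4, panics.
Round 6 — checking thresholds:
  Claymore: 1 of 1 neighbours ≥ 1, panics.
Round 7 — no new panics; cascade stops.

6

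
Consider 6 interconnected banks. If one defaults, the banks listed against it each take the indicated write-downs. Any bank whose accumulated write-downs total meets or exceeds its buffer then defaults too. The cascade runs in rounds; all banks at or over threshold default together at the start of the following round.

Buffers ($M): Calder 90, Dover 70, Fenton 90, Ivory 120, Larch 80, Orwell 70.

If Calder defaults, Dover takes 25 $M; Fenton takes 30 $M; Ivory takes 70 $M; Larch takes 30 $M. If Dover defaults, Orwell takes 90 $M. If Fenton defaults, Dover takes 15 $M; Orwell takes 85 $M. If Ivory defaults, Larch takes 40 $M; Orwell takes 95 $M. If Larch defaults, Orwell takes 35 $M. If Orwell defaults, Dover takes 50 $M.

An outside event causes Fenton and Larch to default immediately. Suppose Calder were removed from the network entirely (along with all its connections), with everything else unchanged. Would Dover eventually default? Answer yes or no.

no

With Calder removed:
Round 1 — Fenton, Larch default (initial).
  Dover: +15 → 15 < 70
  Orwell: +85+35 → 120 ≥ 70
Round 2 — Orwell defaults.
  Dover: +50 → 65 < 70
No further defaults.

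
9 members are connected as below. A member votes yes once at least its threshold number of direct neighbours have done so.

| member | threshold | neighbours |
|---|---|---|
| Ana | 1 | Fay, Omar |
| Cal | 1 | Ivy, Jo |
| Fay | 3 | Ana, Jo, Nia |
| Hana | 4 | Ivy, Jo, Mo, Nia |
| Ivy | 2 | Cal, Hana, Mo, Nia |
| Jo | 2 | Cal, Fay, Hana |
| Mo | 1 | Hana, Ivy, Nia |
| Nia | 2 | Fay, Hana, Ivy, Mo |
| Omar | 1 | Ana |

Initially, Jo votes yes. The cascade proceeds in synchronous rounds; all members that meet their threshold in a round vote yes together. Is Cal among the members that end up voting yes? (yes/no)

Round 1 — Jo votes yes (initial).
Round 2 — checking thresholds:
  Cal: 1 of 2 neighbours ≥ 1, votes yes.
  Fay: 1 of 3 neighbours < 3, not yet.
  Hana: 1 of 4 neighbours < 4, not yet.
Round 3 — no new yes votes; cascade stops.

yes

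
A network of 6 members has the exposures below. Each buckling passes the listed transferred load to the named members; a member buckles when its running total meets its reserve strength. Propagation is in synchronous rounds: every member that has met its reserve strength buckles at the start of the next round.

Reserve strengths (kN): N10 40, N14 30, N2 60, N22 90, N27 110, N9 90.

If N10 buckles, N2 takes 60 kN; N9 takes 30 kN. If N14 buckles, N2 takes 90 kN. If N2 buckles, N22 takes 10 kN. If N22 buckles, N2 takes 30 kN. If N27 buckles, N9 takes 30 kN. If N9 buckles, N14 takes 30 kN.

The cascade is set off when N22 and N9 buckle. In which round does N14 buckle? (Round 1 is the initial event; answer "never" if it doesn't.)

Round 1 — N22, N9 buckle (initial).
  N14: +30 → 30 ≥ 30
  N2: +30 → 30 < 60
Round 2 — N14 buckles.
  N2: +90 → 120 ≥ 60
Round 3 — N2 buckles.
No further bucklings.

2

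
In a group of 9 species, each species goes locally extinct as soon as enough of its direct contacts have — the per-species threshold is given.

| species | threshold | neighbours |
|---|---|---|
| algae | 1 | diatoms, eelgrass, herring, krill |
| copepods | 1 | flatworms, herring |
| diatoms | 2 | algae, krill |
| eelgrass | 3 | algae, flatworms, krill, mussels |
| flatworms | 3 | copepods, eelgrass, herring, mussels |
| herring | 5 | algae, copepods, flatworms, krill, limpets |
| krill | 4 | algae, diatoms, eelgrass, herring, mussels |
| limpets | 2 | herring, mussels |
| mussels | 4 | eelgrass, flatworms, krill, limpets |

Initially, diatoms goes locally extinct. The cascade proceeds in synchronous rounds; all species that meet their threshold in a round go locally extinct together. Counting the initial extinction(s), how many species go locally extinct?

Round 1 — diatoms goes locally extinct (initial).
Round 2 — checking thresholds:
  algae: 1 of 4 neighbours ≥ 1, goes locally extinct.
  krill: 1 of 5 neighbours < 4, not yet.
Round 3 — no new extinctions; cascade stops.

2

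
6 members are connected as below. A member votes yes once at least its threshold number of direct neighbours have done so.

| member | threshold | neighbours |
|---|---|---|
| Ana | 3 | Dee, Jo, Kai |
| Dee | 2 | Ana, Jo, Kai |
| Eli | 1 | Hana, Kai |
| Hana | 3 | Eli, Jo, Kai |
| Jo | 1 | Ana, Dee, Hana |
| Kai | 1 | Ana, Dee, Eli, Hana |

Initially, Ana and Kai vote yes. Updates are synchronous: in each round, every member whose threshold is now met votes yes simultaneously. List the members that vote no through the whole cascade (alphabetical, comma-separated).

Round 1 — Ana, Kai vote yes (initial).
Round 2 — checking thresholds:
  Dee: 2 of 3 neighbours ≥ 2, votes yes.
  Eli: 1 of 2 neighbours ≥ 1, votes yes.
  Hana: 1 of 3 neighbours < 3, below threshold.
  Jo: 1 of 3 neighbours ≥ 1, votes yes.
Round 3 — checking thresholds:
  Hana: 3 of 3 neighbours ≥ 3, votes yes.
Round 4 — no new yes votes; cascade stops.

none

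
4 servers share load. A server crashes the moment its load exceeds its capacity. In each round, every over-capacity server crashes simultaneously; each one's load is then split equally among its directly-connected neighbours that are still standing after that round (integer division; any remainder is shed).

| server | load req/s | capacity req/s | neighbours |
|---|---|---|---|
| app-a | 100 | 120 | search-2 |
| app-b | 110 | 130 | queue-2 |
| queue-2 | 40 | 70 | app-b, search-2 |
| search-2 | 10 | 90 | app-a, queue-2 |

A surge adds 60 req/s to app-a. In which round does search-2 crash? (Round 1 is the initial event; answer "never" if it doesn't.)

2

Round 1 — app-a at 160 > 120. app-a crashes.
  app-a sheds 160 req/s to search-2: 160 each.
    search-2: 10+160 = 170 > 90
Round 2 — search-2 crashes.
  search-2 sheds 170 req/s to queue-2: 170 each.
    queue-2: 40+170 = 210 > 70
Round 3 — queue-2 crashes.
  queue-2 sheds 210 req/s to app-b: 210 each.
    app-b: 110+210 = 320 > 130
Round 4 — app-b crashes.
  app-b sheds 320 req/s: no online neighbours, lost.
No further crashes.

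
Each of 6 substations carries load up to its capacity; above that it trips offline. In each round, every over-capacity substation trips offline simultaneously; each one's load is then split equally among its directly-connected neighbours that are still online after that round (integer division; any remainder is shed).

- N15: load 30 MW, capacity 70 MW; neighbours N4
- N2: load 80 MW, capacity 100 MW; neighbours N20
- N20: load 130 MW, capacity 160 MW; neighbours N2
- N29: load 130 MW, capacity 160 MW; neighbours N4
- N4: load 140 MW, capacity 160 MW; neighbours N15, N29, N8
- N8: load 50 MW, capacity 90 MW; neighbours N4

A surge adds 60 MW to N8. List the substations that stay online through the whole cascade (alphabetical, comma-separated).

Round 1 — N8 at 110 > 90. N8 trips offline.
  N8 sheds 110 MW to N4: 110 each.
    N4: 140+110 = 250 > 160
Round 2 — N4 trips offline.
  N4 sheds 250 MW to N15, N29: 125 each.
    N15: 30+125 = 155 > 70
    N29: 130+125 = 255 > 160
Round 3 — N15, N29 trip offline.
  N15 sheds 155 MW: no online neighbours, lost.
  N29 sheds 255 MW: no online neighbours, lost.
No further trips.

N2, N20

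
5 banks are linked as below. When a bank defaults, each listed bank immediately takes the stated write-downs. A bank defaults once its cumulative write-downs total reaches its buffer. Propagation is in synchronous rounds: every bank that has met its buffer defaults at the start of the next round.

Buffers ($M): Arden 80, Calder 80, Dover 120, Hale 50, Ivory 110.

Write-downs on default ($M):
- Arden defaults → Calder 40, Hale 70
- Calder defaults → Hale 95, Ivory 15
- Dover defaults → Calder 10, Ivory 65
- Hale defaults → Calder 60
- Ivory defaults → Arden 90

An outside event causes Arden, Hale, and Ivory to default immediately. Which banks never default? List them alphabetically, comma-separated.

Dover

Round 1 — Arden, Hale, Ivory default (initial).
  Calder: +40+60 → 100 ≥ 80
Round 2 — Calder defaults.
No further defaults.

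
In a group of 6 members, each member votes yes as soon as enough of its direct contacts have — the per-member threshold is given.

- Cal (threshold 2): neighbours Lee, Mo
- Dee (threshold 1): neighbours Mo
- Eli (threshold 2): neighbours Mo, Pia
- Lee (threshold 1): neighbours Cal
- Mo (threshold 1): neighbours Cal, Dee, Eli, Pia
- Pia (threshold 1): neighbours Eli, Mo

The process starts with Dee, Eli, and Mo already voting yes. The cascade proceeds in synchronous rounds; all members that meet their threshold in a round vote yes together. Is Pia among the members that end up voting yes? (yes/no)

yes

Round 1 — Dee, Eli, Mo vote yes (initial).
Round 2 — checking thresholds:
  Cal: 1 of 2 neighbours < 2, below threshold.
  Pia: 2 of 2 neighbours ≥ 1, votes yes.
Round 3 — no new yes votes; cascade stops.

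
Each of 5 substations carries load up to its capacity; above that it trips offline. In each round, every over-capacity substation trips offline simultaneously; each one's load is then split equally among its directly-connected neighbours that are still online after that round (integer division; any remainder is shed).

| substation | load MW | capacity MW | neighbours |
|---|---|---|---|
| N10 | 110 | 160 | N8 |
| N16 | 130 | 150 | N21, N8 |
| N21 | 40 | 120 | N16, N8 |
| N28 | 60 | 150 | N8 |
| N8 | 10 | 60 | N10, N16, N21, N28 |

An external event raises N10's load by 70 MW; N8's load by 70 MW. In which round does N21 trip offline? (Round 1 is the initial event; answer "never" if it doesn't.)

3

Round 1 — N10 at 180 > 160; N8 at 80 > 60. N10, N8 trip offline.
  N10 sheds 180 MW: no online neighbours, lost.
  N8 sheds 80 MW to N16, N21, N28: 26 each (2 lost).
    N16: 130+26 = 156 > 150
    N21: 40+26 = 66 ≤ 120
    N28: 60+26 = 86 ≤ 150
Round 2 — N16 trips offline.
  N16 sheds 156 MW to N21: 156 each.
    N21: 66+156 = 222 > 120
Round 3 — N21 trips offline.
  N21 sheds 222 MW: no online neighbours, lost.
No further trips.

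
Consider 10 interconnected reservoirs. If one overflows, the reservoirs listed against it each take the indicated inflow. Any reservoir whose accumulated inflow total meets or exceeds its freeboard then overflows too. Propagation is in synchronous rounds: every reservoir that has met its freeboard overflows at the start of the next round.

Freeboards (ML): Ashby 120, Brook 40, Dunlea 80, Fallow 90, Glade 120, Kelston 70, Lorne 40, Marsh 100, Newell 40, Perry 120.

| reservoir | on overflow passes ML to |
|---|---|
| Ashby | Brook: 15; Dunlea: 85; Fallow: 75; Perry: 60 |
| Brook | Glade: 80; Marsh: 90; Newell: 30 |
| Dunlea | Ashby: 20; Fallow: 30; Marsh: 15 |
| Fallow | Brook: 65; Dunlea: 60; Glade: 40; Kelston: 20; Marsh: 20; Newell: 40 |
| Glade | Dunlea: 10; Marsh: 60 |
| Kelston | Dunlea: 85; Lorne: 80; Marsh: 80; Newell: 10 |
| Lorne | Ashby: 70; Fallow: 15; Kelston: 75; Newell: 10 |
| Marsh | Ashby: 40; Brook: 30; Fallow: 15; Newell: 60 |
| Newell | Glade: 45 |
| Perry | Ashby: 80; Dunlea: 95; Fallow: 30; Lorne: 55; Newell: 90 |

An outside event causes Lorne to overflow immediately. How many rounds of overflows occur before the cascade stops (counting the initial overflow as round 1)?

3

Round 1 — Lorne overflows (initial).
  Ashby: +70 → 70 < 120
  Fallow: +15 → 15 < 90
  Kelston: +75 → 75 ≥ 70
  Newell: +10 → 10 < 40
Round 2 — Kelston overflows.
  Dunlea: +85 → 85 ≥ 80
  Marsh: +80 → 80 < 100
  Newell: +10 → 20 < 40
Round 3 — Dunlea overflows.
  Ashby: +20 → 90 < 120
  Fallow: +30 → 45 < 90
  Marsh: +15 → 95 < 100
No further overflows.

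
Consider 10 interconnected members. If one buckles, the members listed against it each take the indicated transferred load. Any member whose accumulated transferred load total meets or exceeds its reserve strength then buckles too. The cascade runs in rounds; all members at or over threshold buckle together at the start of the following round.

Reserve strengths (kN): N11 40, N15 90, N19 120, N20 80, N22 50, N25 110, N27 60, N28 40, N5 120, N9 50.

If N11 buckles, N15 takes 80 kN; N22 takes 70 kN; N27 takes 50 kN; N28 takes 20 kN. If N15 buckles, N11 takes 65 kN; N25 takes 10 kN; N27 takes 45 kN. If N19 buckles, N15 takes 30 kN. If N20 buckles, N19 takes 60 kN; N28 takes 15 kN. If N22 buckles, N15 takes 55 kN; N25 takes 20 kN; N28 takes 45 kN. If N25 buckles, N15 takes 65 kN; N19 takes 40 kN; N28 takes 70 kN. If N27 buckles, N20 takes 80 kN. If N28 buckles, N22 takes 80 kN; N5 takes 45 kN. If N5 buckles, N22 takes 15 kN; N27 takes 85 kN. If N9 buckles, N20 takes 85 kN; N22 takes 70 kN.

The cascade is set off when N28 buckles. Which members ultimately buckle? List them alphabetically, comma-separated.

N22, N28

Round 1 — N28 buckles (initial).
  N22: +80 → 80 ≥ 50
  N5: +45 → 45 < 120
Round 2 — N22 buckles.
  N15: +55 → 55 < 90
  N25: +20 → 20 < 110
No further bucklings.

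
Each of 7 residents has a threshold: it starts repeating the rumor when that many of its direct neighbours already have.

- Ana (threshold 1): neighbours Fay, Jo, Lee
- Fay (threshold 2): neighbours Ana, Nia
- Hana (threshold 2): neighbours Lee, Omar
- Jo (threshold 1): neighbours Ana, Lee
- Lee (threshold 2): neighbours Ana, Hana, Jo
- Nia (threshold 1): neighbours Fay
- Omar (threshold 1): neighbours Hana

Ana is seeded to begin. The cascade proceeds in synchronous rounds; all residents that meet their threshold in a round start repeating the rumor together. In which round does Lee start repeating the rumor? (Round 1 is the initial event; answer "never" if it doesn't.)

Round 1 — Ana starts repeating the rumor (initial).
Round 2 — checking thresholds:
  Fay: 1 of 2 neighbours < 2, holds.
  Jo: 1 of 2 neighbours ≥ 1, starts repeating the rumor.
  Lee: 1 of 3 neighbours < 2, holds.
Round 3 — checking thresholds:
  Fay: 1 of 2 neighbours < 2, holds.
  Lee: 2 of 3 neighbours ≥ 2, starts repeating the rumor.
Round 4 — no new spreads; cascade stops.

3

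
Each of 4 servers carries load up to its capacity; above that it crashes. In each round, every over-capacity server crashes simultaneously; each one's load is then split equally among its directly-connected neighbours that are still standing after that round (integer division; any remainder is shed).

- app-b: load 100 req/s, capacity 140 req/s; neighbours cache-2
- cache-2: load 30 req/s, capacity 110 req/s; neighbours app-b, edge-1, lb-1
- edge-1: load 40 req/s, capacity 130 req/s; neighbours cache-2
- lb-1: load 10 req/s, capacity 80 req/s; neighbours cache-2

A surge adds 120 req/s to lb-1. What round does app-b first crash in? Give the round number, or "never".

Round 1 — lb-1 at 130 > 80. lb-1 crashes.
  lb-1 sheds 130 req/s to cache-2: 130 each.
    cache-2: 30+130 = 160 > 110
Round 2 — cache-2 crashes.
  cache-2 sheds 160 req/s to app-b, edge-1: 80 each.
    app-b: 100+80 = 180 > 140
    edge-1: 40+80 = 120 ≤ 130
Round 3 — app-b crashes.
  app-b sheds 180 req/s: no online neighbours, lost.
No further crashes.

3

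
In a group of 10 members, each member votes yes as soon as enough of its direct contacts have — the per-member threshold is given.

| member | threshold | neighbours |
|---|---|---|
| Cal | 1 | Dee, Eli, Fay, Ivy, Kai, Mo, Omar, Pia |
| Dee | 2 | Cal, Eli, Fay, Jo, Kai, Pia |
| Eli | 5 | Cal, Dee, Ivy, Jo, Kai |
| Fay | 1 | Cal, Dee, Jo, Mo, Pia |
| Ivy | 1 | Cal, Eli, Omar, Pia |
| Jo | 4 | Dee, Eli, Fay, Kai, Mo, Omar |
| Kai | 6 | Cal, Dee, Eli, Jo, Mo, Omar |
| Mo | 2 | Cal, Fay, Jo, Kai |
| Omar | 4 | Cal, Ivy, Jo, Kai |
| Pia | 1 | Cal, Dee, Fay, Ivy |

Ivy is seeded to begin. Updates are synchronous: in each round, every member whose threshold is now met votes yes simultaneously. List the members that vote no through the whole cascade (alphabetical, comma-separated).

Eli, Jo, Kai, Omar

Round 1 — Ivy votes yes (initial).
Round 2 — checking thresholds:
  Cal: 1 of 8 neighbours ≥ 1, votes yes.
  Eli: 1 of 5 neighbours < 5, holds.
  Omar: 1 of 4 neighbours < 4, holds.
  Pia: 1 of 4 neighbours ≥ 1, votes yes.
Round 3 — checking thresholds:
  Dee: 2 of 6 neighbours ≥ 2, votes yes.
  Eli: 2 of 5 neighbours < 5, holds.
  Fay: 2 of 5 neighbours ≥ 1, votes yes.
  Kai: 1 of 6 neighbours < 6, holds.
  Mo: 1 of 4 neighbours < 2, holds.
  Omar: 2 of 4 neighbours < 4, holds.
Round 4 — checking thresholds:
  Eli: 3 of 5 neighbours < 5, holds.
  Jo: 2 of 6 neighbours < 4, holds.
  Kai: 2 of 6 neighbours < 6, holds.
  Mo: 2 of 4 neighbours ≥ 2, votes yes.
  Omar: 2 of 4 neighbours < 4, holds.
Round 5 — no new yes votes; cascade stops.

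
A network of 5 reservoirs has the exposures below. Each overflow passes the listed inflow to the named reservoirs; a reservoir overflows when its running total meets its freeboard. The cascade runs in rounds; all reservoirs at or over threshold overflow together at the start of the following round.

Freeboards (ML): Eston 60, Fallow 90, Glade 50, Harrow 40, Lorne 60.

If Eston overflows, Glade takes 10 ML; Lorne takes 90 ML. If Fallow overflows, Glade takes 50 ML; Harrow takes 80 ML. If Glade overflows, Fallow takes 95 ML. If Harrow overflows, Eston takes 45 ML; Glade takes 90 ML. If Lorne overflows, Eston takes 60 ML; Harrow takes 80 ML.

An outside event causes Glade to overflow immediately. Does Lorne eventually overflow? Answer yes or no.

Round 1 — Glade overflows (initial).
  Fallow: +95 → 95 ≥ 90
Round 2 — Fallow overflows.
  Harrow: +80 → 80 ≥ 40
Round 3 — Harrow overflows.
  Eston: +45 → 45 < 60
No further overflows.

no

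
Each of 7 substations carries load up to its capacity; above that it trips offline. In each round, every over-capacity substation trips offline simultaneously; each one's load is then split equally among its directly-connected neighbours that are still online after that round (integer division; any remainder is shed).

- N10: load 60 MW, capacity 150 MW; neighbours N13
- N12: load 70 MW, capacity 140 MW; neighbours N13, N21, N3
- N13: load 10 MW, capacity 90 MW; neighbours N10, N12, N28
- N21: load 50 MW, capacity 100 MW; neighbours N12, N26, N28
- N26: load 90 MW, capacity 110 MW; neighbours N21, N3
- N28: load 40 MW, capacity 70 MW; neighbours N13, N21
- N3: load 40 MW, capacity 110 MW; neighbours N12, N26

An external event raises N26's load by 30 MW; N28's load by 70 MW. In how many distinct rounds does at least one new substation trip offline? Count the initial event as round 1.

Round 1 — N26 at 120 > 110; N28 at 110 > 70. N26, N28 trip offline.
  N26 sheds 120 MW to N21, N3: 60 each.
    N21: 50+60 = 110 > 100
    N3: 40+60 = 100 ≤ 110
  N28 sheds 110 MW to N13, N21: 55 each.
    N13: 10+55 = 65 ≤ 90
    N21: 110+55 = 165 > 100
Round 2 — N21 trips offline.
  N21 sheds 165 MW to N12: 165 each.
    N12: 70+165 = 235 > 140
Round 3 — N12 trips offline.
  N12 sheds 235 MW to N13, N3: 117 each (1 lost).
    N13: 65+117 = 182 > 90
    N3: 100+117 = 217 > 110
Round 4 — N13, N3 trip offline.
  N13 sheds 182 MW to N10: 182 each.
    N10: 60+182 = 242 > 150
  N3 sheds 217 MW: no online neighbours, lost.
Round 5 — N10 trips offline.
  N10 sheds 242 MW: no online neighbours, lost.
No further trips.

5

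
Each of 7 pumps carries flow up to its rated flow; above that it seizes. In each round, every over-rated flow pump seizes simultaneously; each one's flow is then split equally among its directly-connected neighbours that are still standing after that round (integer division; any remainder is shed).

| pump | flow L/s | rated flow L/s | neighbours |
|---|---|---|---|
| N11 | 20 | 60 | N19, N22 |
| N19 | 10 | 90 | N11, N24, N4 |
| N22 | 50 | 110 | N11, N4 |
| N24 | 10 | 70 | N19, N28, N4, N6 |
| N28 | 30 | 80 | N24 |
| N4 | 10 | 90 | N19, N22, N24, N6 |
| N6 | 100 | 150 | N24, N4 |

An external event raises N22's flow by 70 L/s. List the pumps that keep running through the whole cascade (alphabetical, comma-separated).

N19, N24, N28, N4, N6

Round 1 — N22 at 120 > 110. N22 seizes.
  N22 sheds 120 L/s to N11, N4: 60 each.
    N11: 20+60 = 80 > 60
    N4: 10+60 = 70 ≤ 90
Round 2 — N11 seizes.
  N11 sheds 80 L/s to N19: 80 each.
    N19: 10+80 = 90 ≤ 90
No further seizures.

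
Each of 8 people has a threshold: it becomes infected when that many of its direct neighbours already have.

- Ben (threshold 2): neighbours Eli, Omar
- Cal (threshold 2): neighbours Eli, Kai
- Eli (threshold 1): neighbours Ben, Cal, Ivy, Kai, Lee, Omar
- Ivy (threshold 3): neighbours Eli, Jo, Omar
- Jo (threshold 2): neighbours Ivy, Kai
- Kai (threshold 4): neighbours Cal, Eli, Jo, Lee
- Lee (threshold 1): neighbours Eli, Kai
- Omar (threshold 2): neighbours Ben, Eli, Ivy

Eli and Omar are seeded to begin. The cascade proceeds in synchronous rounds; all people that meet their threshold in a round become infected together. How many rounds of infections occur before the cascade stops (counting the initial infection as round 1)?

Round 1 — Eli, Omar become infected (initial).
Round 2 — checking thresholds:
  Ben: 2 of 2 neighbours ≥ 2, becomes infected.
  Cal: 1 of 2 neighbours < 2, not yet.
  Ivy: 2 of 3 neighbours < 3, not yet.
  Kai: 1 of 4 neighbours < 4, not yet.
  Lee: 1 of 2 neighbours ≥ 1, becomes infected.
Round 3 — no new infections; cascade stops.

2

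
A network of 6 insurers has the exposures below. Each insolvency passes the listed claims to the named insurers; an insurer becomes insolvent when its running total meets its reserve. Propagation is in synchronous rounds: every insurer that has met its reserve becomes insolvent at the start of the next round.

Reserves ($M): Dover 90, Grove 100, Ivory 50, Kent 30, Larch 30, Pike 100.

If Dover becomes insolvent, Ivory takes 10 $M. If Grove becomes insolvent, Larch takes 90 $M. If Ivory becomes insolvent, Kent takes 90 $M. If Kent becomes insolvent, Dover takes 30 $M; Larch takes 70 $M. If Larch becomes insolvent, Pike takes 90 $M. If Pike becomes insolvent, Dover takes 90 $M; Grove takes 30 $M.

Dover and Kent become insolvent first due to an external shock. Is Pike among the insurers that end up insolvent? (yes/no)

Round 1 — Dover, Kent become insolvent (initial).
  Ivory: +10 → 10 < 50
  Larch: +70 → 70 ≥ 30
Round 2 — Larch becomes insolvent.
  Pike: +90 → 90 < 100
No further insolvencies.

no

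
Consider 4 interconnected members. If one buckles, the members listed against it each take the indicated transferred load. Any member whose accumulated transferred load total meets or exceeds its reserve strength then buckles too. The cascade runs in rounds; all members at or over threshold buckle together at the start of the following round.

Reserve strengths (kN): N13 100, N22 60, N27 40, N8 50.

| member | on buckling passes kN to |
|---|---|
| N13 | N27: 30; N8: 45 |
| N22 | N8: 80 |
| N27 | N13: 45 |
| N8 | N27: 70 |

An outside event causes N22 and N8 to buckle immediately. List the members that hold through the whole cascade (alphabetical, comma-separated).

Round 1 — N22, N8 buckle (initial).
  N27: +70 → 70 ≥ 40
Round 2 — N27 buckles.
  N13: +45 → 45 < 100
No further bucklings.

N13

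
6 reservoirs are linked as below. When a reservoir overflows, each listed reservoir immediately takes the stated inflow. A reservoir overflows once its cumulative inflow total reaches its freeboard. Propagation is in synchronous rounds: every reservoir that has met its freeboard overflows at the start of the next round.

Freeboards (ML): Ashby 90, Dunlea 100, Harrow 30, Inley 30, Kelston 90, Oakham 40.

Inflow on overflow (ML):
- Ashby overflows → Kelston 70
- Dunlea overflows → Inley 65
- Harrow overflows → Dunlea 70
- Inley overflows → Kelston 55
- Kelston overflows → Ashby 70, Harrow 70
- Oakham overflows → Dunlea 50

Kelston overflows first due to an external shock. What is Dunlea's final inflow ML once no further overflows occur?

Round 1 — Kelston overflows (initial).
  Ashby: +70 → 70 < 90
  Harrow: +70 → 70 ≥ 30
Round 2 — Harrow overflows.
  Dunlea: +70 → 70 < 100
No further overflows.

70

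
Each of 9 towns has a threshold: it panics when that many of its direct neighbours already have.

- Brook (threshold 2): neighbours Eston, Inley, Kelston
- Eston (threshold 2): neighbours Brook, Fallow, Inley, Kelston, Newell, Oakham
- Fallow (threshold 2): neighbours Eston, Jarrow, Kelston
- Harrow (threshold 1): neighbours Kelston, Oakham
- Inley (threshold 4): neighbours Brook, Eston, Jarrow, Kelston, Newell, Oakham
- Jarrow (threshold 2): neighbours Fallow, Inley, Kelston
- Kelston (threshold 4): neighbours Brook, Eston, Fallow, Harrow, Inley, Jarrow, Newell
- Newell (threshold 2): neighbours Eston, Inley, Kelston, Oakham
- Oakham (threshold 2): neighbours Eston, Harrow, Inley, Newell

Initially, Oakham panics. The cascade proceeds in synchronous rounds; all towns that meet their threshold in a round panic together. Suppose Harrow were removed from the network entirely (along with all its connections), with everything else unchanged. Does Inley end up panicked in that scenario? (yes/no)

no

With Harrow removed:
Round 1 — Oakham panics (initial).
Round 2 — no new panics; cascade stops.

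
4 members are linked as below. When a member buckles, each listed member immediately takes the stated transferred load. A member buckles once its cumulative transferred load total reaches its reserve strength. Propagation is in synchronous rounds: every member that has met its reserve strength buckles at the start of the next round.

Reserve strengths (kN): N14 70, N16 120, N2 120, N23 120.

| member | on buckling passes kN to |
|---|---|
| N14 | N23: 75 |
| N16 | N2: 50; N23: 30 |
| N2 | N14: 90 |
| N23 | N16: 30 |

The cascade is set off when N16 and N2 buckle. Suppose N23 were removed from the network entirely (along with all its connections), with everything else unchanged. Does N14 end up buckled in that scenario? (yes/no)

yes

With N23 removed:
Round 1 — N16, N2 buckle (initial).
  N14: +90 → 90 ≥ 70
Round 2 — N14 buckles.
No further bucklings.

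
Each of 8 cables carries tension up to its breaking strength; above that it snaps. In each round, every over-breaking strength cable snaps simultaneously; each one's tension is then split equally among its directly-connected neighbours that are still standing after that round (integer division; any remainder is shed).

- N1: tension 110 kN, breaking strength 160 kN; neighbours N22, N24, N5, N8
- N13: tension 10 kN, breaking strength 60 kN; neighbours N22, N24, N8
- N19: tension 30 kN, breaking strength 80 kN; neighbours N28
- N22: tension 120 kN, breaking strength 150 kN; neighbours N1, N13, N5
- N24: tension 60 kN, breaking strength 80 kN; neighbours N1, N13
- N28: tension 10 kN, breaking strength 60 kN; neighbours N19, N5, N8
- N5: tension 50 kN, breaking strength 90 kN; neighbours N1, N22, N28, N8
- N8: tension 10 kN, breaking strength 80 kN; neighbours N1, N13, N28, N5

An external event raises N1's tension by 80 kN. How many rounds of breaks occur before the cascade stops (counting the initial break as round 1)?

5

Round 1 — N1 at 190 > 160. N1 snaps.
  N1 sheds 190 kN to N22, N24, N5, N8: 47 each (2 lost).
    N22: 120+47 = 167 > 150
    N24: 60+47 = 107 > 80
    N5: 50+47 = 97 > 90
    N8: 10+47 = 57 ≤ 80
Round 2 — N22, N24, N5 snap.
  N22 sheds 167 kN to N13: 167 each.
    N13: 10+167 = 177 > 60
  N24 sheds 107 kN to N13: 107 each.
    N13: 177+107 = 284 > 60
  N5 sheds 97 kN to N28, N8: 48 each (1 lost).
    N28: 10+48 = 58 ≤ 60
    N8: 57+48 = 105 > 80
Round 3 — N13, N8 snap.
  N13 sheds 284 kN: no online neighbours, lost.
  N8 sheds 105 kN to N28: 105 each.
    N28: 58+105 = 163 > 60
Round 4 — N28 snaps.
  N28 sheds 163 kN to N19: 163 each.
    N19: 30+163 = 193 > 80
Round 5 — N19 snaps.
  N19 sheds 193 kN: no online neighbours, lost.
No further breaks.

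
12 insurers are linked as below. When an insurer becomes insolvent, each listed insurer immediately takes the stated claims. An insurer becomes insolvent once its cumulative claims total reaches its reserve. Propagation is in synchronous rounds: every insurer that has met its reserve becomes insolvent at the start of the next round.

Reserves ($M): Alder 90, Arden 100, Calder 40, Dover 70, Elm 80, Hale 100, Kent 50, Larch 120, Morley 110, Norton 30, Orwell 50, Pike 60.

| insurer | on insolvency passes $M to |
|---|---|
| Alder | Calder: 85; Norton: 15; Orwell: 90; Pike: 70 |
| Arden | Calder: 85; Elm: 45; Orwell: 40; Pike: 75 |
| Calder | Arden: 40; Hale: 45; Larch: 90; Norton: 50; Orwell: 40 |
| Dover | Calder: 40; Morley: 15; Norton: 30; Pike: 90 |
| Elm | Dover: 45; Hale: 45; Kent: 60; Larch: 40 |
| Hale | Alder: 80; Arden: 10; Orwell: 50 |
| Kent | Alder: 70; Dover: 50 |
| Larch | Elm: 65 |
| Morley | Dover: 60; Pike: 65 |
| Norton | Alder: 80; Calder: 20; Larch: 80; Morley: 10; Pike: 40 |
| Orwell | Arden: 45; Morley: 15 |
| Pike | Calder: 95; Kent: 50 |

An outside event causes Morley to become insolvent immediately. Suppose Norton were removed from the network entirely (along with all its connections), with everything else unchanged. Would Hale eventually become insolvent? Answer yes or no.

no

With Norton removed:
Round 1 — Morley becomes insolvent (initial).
  Dover: +60 → 60 < 70
  Pike: +65 → 65 ≥ 60
Round 2 — Pike becomes insolvent.
  Calder: +95 → 95 ≥ 40
  Kent: +50 → 50 ≥ 50
Round 3 — Calder, Kent become insolvent.
  Alder: +70 → 70 < 90
  Arden: +40 → 40 < 100
  Dover: +50 → 110 ≥ 70
  Hale: +45 → 45 < 100
  Larch: +90 → 90 < 120
  Orwell: +40 → 40 < 50
Round 4 — Dover becomes insolvent.
No further insolvencies.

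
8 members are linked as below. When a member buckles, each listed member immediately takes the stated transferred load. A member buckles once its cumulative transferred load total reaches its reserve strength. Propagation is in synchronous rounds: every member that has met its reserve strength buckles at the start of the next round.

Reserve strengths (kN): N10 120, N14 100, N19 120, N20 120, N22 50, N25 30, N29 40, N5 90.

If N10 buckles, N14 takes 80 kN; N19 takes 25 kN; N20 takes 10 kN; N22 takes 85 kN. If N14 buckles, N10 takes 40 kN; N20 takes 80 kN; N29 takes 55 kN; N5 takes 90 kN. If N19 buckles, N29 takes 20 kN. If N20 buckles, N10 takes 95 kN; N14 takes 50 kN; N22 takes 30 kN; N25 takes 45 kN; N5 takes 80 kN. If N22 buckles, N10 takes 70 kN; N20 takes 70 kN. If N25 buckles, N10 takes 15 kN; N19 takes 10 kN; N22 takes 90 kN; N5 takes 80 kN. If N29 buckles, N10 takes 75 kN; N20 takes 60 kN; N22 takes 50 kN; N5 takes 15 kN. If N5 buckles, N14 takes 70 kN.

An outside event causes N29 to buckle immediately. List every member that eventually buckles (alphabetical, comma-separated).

Round 1 — N29 buckles (initial).
  N10: +75 → 75 < 120
  N20: +60 → 60 < 120
  N22: +50 → 50 ≥ 50
  N5: +15 → 15 < 90
Round 2 — N22 buckles.
  N10: +70 → 145 ≥ 120
  N20: +70 → 130 ≥ 120
Round 3 — N10, N20 buckle.
  N14: +80+50 → 130 ≥ 100
  N19: +25 → 25 < 120
  N25: +45 → 45 ≥ 30
  N5: +80 → 95 ≥ 90
Round 4 — N14, N25, N5 buckle.
  N19: +10 → 35 < 120
No further bucklings.

N10, N14, N20, N22, N25, N29, N5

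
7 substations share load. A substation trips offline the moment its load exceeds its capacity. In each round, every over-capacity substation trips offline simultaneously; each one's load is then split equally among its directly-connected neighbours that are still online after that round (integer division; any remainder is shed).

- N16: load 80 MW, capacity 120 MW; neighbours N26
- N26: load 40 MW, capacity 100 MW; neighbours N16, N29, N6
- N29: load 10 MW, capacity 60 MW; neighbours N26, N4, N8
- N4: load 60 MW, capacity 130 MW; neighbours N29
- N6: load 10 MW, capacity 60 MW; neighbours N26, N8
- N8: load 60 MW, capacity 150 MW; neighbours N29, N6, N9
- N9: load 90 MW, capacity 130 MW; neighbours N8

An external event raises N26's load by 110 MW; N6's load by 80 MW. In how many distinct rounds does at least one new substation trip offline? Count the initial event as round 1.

4

Round 1 — N26 at 150 > 100; N6 at 90 > 60. N26, N6 trip offline.
  N26 sheds 150 MW to N16, N29: 75 each.
    N16: 80+75 = 155 > 120
    N29: 10+75 = 85 > 60
  N6 sheds 90 MW to N8: 90 each.
    N8: 60+90 = 150 ≤ 150
Round 2 — N16, N29 trip offline.
  N16 sheds 155 MW: no online neighbours, lost.
  N29 sheds 85 MW to N4, N8: 42 each (1 lost).
    N4: 60+42 = 102 ≤ 130
    N8: 150+42 = 192 > 150
Round 3 — N8 trips offline.
  N8 sheds 192 MW to N9: 192 each.
    N9: 90+192 = 282 > 130
Round 4 — N9 trips offline.
  N9 sheds 282 MW: no online neighbours, lost.
No further trips.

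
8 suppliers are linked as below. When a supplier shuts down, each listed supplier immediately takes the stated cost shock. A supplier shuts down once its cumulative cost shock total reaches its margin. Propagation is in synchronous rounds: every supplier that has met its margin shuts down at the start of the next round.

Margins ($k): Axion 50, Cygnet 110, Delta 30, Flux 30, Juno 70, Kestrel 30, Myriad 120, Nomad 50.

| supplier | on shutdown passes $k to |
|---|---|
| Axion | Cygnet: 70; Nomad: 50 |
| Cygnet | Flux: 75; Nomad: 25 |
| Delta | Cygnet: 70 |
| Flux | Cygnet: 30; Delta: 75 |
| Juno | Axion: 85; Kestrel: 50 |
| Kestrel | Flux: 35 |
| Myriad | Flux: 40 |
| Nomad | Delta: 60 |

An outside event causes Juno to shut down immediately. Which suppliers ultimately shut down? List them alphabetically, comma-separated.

Round 1 — Juno shuts down (initial).
  Axion: +85 → 85 ≥ 50
  Kestrel: +50 → 50 ≥ 30
Round 2 — Axion, Kestrel shut down.
  Cygnet: +70 → 70 < 110
  Flux: +35 → 35 ≥ 30
  Nomad: +50 → 50 ≥ 50
Round 3 — Flux, Nomad shut down.
  Cygnet: +30 → 100 < 110
  Delta: +75+60 → 135 ≥ 30
Round 4 — Delta shuts down.
  Cygnet: +70 → 170 ≥ 110
Round 5 — Cygnet shuts down.
No further shutdowns.

Axion, Cygnet, Delta, Flux, Juno, Kestrel, Nomad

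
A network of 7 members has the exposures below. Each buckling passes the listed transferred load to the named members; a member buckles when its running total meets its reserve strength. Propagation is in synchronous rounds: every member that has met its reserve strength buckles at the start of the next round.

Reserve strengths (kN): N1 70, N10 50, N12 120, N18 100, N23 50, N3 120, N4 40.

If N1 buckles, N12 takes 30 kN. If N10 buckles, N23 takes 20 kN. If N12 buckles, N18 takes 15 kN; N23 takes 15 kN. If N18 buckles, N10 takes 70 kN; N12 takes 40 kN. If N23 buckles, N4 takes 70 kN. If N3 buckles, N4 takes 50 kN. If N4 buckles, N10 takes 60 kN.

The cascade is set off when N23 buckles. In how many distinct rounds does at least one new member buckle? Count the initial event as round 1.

Round 1 — N23 buckles (initial).
  N4: +70 → 70 ≥ 40
Round 2 — N4 buckles.
  N10: +60 → 60 ≥ 50
Round 3 — N10 buckles.
No further bucklings.

3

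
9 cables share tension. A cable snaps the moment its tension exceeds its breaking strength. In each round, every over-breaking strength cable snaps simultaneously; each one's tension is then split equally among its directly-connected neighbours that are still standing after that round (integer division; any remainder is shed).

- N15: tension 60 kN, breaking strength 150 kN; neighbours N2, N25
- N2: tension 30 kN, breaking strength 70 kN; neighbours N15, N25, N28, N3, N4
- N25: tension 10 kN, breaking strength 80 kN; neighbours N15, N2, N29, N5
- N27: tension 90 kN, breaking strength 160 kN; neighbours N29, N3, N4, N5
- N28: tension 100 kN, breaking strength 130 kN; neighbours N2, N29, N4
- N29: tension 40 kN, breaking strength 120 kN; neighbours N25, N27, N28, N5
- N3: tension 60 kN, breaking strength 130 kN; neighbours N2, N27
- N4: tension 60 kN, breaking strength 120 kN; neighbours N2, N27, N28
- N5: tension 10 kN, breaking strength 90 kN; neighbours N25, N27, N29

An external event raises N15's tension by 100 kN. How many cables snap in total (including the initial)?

9

Round 1 — N15 at 160 > 150. N15 snaps.
  N15 sheds 160 kN to N2, N25: 80 each.
    N2: 30+80 = 110 > 70
    N25: 10+80 = 90 > 80
Round 2 — N2, N25 snap.
  N2 sheds 110 kN to N28, N3, N4: 36 each (2 lost).
    N28: 100+36 = 136 > 130
    N3: 60+36 = 96 ≤ 130
    N4: 60+36 = 96 ≤ 120
  N25 sheds 90 kN to N29, N5: 45 each.
    N29: 40+45 = 85 ≤ 120
    N5: 10+45 = 55 ≤ 90
Round 3 — N28 snaps.
  N28 sheds 136 kN to N29, N4: 68 each.
    N29: 85+68 = 153 > 120
    N4: 96+68 = 164 > 120
Round 4 — N29, N4 snap.
  N29 sheds 153 kN to N27, N5: 76 each (1 lost).
    N27: 90+76 = 166 > 160
    N5: 55+76 = 131 > 90
  N4 sheds 164 kN to N27: 164 each.
    N27: 166+164 = 330 > 160
Round 5 — N27, N5 snap.
  N27 sheds 330 kN to N3: 330 each.
    N3: 96+330 = 426 > 130
  N5 sheds 131 kN: no online neighbours, lost.
Round 6 — N3 snaps.
  N3 sheds 426 kN: no online neighbours, lost.
No further breaks.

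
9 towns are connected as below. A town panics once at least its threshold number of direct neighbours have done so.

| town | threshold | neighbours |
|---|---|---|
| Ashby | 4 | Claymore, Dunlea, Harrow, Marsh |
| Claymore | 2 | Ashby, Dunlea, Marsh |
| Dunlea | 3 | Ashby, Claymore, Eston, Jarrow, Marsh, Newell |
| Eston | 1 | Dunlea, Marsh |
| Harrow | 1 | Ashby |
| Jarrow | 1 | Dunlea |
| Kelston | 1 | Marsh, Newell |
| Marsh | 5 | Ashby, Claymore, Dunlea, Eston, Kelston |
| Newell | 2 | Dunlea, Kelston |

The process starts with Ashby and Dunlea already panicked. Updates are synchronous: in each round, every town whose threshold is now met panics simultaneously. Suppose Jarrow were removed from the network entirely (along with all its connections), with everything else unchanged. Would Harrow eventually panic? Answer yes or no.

yes

With Jarrow removed:
Round 1 — Ashby, Dunlea panic (initial).
Round 2 — checking thresholds:
  Claymore: 2 of 3 neighbours ≥ 2, panics.
  Eston: 1 of 2 neighbours ≥ 1, panics.
  Harrow: 1 of 1 neighbours ≥ 1, panics.
  Marsh: 2 of 5 neighbours < 5, below threshold.
  Newell: 1 of 2 neighbours < 2, below threshold.
Round 3 — no new panics; cascade stops.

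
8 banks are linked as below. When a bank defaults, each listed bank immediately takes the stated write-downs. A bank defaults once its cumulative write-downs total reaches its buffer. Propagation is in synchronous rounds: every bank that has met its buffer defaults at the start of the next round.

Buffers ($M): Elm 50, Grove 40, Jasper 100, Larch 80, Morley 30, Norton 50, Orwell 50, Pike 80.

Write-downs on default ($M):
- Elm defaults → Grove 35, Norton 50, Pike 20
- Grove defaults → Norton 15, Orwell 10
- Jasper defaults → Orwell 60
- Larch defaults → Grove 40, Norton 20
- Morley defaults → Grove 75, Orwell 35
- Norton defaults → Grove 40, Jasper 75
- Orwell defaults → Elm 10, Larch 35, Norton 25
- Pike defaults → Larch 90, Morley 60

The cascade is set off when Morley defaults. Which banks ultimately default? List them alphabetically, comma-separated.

Grove, Morley

Round 1 — Morley defaults (initial).
  Grove: +75 → 75 ≥ 40
  Orwell: +35 → 35 < 50
Round 2 — Grove defaults.
  Norton: +15 → 15 < 50
  Orwell: +10 → 45 < 50
No further defaults.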